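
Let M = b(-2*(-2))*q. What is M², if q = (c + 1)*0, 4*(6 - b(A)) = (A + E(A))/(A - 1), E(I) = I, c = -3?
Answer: 0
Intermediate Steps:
b(A) = 6 - A/(2*(-1 + A)) (b(A) = 6 - (A + A)/(4*(A - 1)) = 6 - 2*A/(4*(-1 + A)) = 6 - A/(2*(-1 + A)))
q = 0 (q = (-3 + 1)*0 = -2*0 = 0)
M = 0 (M = ((-12 + 11*(-2*(-2)))/(2*(-1 - 2*(-2))))*0 = ((-12 + 11*4)/(2*(-1 + 4)))*0 = ((½)*(-12 + 44)/3)*0 = ((½)*(⅓)*32)*0 = (16/3)*0 = 0)
M² = 0² = 0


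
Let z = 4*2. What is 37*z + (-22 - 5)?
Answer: 269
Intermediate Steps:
z = 8
37*z + (-22 - 5) = 37*8 + (-22 - 5) = 296 - 27 = 269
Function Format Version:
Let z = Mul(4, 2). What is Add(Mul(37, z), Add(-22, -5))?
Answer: 269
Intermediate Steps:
z = 8
Add(Mul(37, z), Add(-22, -5)) = Add(Mul(37, 8), Add(-22, -5)) = Add(296, -27) = 269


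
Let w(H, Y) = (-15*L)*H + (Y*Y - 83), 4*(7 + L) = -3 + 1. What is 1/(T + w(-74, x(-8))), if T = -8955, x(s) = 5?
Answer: -1/17338 ≈ -5.7677e-5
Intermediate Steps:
L = -15/2 (L = -7 + (-3 + 1)/4 = -7 + (¼)*(-2) = -7 - ½ = -15/2 ≈ -7.5000)
w(H, Y) = -83 + Y² + 225*H/2 (w(H, Y) = (-15*(-15/2))*H + (Y*Y - 83) = 225*H/2 + (Y² - 83) = 225*H/2 + (-83 + Y²) = -83 + Y² + 225*H/2)
1/(T + w(-74, x(-8))) = 1/(-8955 + (-83 + 5² + (225/2)*(-74))) = 1/(-8955 + (-83 + 25 - 8325)) = 1/(-8955 - 8383) = 1/(-17338) = -1/17338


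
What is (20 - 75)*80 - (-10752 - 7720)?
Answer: 14072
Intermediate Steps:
(20 - 75)*80 - (-10752 - 7720) = -55*80 - 1*(-18472) = -4400 + 18472 = 14072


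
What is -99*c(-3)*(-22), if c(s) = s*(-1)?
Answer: 6534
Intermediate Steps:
c(s) = -s
-99*c(-3)*(-22) = -(-99)*(-3)*(-22) = -99*3*(-22) = -297*(-22) = 6534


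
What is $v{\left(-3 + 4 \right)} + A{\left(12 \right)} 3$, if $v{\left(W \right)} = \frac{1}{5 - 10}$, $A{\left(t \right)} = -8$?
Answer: $- \frac{121}{5} \approx -24.2$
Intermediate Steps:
$v{\left(W \right)} = - \frac{1}{5}$ ($v{\left(W \right)} = \frac{1}{-5} = - \frac{1}{5}$)
$v{\left(-3 + 4 \right)} + A{\left(12 \right)} 3 = - \frac{1}{5} - 24 = - \frac{121}{5}$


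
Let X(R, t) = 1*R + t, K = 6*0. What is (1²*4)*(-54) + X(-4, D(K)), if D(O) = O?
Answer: -220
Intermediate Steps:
K = 0
X(R, t) = R + t
(1²*4)*(-54) + X(-4, D(K)) = (1²*4)*(-54) + (-4 + 0) = (1*4)*(-54) - 4 = 4*(-54) - 4 = -216 - 4 = -220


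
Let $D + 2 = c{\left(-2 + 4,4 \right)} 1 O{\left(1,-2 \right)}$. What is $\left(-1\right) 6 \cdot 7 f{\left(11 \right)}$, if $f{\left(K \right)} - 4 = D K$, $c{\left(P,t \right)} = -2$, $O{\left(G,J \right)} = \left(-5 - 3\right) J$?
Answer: $15540$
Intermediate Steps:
$O{\left(G,J \right)} = - 8 J$
$D = -34$ ($D = -2 + \left(-2\right) 1 \left(\left(-8\right) \left(-2\right)\right) = -2 - 32 = -34$)
$f{\left(K \right)} = 4 - 34 K$
$\left(-1\right) 6 \cdot 7 f{\left(11 \right)} = \left(-1\right) 6 \cdot 7 \left(4 - 374\right) = \left(-6\right) 7 \left(4 - 374\right) = \left(-42\right) \left(-370\right) = 15540$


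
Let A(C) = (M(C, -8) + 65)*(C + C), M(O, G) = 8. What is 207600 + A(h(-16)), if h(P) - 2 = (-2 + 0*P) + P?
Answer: 205264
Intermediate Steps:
h(P) = P (h(P) = 2 + ((-2 + 0*P) + P) = 2 + ((-2 + 0) + P) = 2 + (-2 + P) = P)
A(C) = 146*C (A(C) = (8 + 65)*(C + C) = 73*(2*C) = 146*C)
207600 + A(h(-16)) = 207600 + 146*(-16) = 207600 - 2336 = 205264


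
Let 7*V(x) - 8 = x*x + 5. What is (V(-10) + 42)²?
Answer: 165649/49 ≈ 3380.6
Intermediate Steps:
V(x) = 13/7 + x²/7 (V(x) = 8/7 + (x*x + 5)/7 = 8/7 + (x² + 5)/7 = 8/7 + (5 + x²)/7 = 8/7 + (5/7 + x²/7) = 13/7 + x²/7)
(V(-10) + 42)² = ((13/7 + (⅐)*(-10)²) + 42)² = ((13/7 + (⅐)*100) + 42)² = ((13/7 + 100/7) + 42)² = (113/7 + 42)² = (407/7)² = 165649/49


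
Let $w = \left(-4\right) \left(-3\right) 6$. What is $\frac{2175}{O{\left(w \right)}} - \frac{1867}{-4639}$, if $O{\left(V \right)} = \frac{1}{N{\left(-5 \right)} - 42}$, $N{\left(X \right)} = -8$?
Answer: $- \frac{504489383}{4639} \approx -1.0875 \cdot 10^{5}$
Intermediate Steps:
$w = 72$ ($w = 12 \cdot 6 = 72$)
$O{\left(V \right)} = - \frac{1}{50}$ ($O{\left(V \right)} = \frac{1}{-8 - 42} = \frac{1}{-50} = - \frac{1}{50}$)
$\frac{2175}{O{\left(w \right)}} - \frac{1867}{-4639} = \frac{2175}{- \frac{1}{50}} - \frac{1867}{-4639} = 2175 \left(-50\right) - - \frac{1867}{4639} = -108750 + \frac{1867}{4639} = - \frac{504489383}{4639}$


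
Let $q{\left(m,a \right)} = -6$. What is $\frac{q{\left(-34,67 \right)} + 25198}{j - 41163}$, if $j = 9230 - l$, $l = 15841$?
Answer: $- \frac{12596}{23887} \approx -0.52732$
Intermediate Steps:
$j = -6611$ ($j = 9230 - 15841 = -6611$)
$\frac{q{\left(-34,67 \right)} + 25198}{j - 41163} = \frac{-6 + 25198}{-6611 - 41163} = \frac{25192}{-47774} = 25192 \left(- \frac{1}{47774}\right) = - \frac{12596}{23887}$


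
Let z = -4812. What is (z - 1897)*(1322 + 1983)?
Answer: -22173245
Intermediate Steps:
(z - 1897)*(1322 + 1983) = (-4812 - 1897)*(1322 + 1983) = -6709*3305 = -22173245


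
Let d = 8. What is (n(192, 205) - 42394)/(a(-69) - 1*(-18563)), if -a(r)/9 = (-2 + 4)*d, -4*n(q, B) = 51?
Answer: -169627/73676 ≈ -2.3023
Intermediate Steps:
n(q, B) = -51/4 (n(q, B) = -1/4*51 = -51/4)
a(r) = -144 (a(r) = -9*(-2 + 4)*8 = -18*8 = -9*16 = -144)
(n(192, 205) - 42394)/(a(-69) - 1*(-18563)) = (-51/4 - 42394)/(-144 - 1*(-18563)) = -169627/(4*(-144 + 18563)) = -169627/4/18419 = -169627/4*1/18419 = -169627/73676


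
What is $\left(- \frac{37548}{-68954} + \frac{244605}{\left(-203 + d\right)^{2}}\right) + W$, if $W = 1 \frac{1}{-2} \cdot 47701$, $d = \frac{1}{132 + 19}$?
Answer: $- \frac{772372083605109023}{32392696550608} \approx -23844.0$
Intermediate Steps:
$d = \frac{1}{151} \approx 0.0066225$
$W = - \frac{47701}{2}$ ($W = 1 \left(- \frac{1}{2}\right) 47701 = \left(- \frac{1}{2}\right) 47701 = - \frac{47701}{2} \approx -23851.0$)
$\left(- \frac{37548}{-68954} + \frac{244605}{\left(-203 + d\right)^{2}}\right) + W = \left(- \frac{37548}{-68954} + \frac{244605}{\left(-203 + \frac{1}{151}\right)^{2}}\right) - \frac{47701}{2} = \left(\left(-37548\right) \left(- \frac{1}{68954}\right) + \frac{244605}{\left(- \frac{30652}{151}\right)^{2}}\right) - \frac{47701}{2} = \left(\frac{18774}{34477} + \frac{244605}{\frac{939545104}{22801}}\right) - \frac{47701}{2} = \left(\frac{18774}{34477} + 244605 \cdot \frac{22801}{939545104}\right) - \frac{47701}{2} = \left(\frac{18774}{34477} + \frac{5577238605}{939545104}\right) - \frac{47701}{2} = \frac{209925475167081}{32392696550608} - \frac{47701}{2} = - \frac{772372083605109023}{32392696550608}$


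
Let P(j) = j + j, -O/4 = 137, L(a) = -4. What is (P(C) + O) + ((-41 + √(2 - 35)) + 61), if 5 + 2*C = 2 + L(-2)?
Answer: -535 + I*√33 ≈ -535.0 + 5.7446*I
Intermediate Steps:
O = -548 (O = -4*137 = -548)
C = -7/2 (C = -5/2 + (2 - 4)/2 = -5/2 + (½)*(-2) = -5/2 - 1 = -7/2 ≈ -3.5000)
P(j) = 2*j
(P(C) + O) + ((-41 + √(2 - 35)) + 61) = (2*(-7/2) - 548) + ((-41 + √(2 - 35)) + 61) = (-7 - 548) + ((-41 + √(-33)) + 61) = -555 + ((-41 + I*√33) + 61) = -555 + (20 + I*√33) = -535 + I*√33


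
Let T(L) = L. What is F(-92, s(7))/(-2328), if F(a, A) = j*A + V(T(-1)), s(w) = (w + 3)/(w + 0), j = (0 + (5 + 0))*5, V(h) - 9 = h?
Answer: -51/2716 ≈ -0.018778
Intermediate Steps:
V(h) = 9 + h
j = 25 (j = (0 + 5)*5 = 5*5 = 25)
s(w) = (3 + w)/w
F(a, A) = 8 + 25*A (F(a, A) = 25*A + (9 - 1) = 25*A + 8 = 8 + 25*A)
F(-92, s(7))/(-2328) = (8 + 25*((3 + 7)/7))/(-2328) = (8 + 25*((⅐)*10))*(-1/2328) = (8 + 25*(10/7))*(-1/2328) = (8 + 250/7)*(-1/2328) = (306/7)*(-1/2328) = -51/2716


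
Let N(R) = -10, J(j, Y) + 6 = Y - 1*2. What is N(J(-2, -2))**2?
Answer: 100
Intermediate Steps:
J(j, Y) = -8 + Y (J(j, Y) = -6 + (Y - 1*2) = -6 + (Y - 2) = -6 + (-2 + Y) = -8 + Y)
N(J(-2, -2))**2 = (-10)**2 = 100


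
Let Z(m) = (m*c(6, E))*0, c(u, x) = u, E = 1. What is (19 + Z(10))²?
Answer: 361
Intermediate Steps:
Z(m) = 0 (Z(m) = (m*6)*0 = (6*m)*0 = 0)
(19 + Z(10))² = (19 + 0)² = 19² = 361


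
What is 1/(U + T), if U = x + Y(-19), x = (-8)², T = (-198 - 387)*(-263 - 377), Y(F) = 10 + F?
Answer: 1/374455 ≈ 2.6705e-6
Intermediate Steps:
T = 374400 (T = -585*(-640) = 374400)
x = 64
U = 55 (U = 64 + (10 - 19) = 64 - 9 = 55)
1/(U + T) = 1/(55 + 374400) = 1/374455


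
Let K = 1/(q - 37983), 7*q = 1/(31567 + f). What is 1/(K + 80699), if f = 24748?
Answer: 14973088514/1208313269597081 ≈ 1.2392e-5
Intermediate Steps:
q = 1/394205 (q = 1/(7*(31567 + 24748)) = (1/7)/56315 = (1/7)*(1/56315) = 1/394205 ≈ 2.5368e-6)
K = -394205/14973088514 (K = 1/(1/394205 - 37983) = 1/(-14973088514/394205) = -394205/14973088514 ≈ -2.6328e-5)
1/(K + 80699) = 1/(-394205/14973088514 + 80699) = 1/(1208313269597081/14973088514) = 14973088514/1208313269597081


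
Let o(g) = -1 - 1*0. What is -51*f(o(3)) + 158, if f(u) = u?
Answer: 209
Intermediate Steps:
o(g) = -1 (o(g) = -1 + 0 = -1)
-51*f(o(3)) + 158 = -51*(-1) + 158 = 51 + 158 = 209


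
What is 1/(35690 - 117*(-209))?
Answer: 1/60143 ≈ 1.6627e-5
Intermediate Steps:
1/(35690 - 117*(-209)) = 1/(35690 + 24453) = 1/60143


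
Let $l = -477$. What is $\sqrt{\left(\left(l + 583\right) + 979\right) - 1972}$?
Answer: $i \sqrt{887} \approx 29.783 i$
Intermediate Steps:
$\sqrt{\left(\left(l + 583\right) + 979\right) - 1972} = \sqrt{\left(\left(-477 + 583\right) + 979\right) - 1972} = \sqrt{\left(106 + 979\right) - 1972} = \sqrt{1085 - 1972} = \sqrt{-887} = i \sqrt{887}$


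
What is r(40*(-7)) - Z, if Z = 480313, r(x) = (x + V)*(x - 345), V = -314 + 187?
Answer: -225938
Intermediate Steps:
V = -127
r(x) = (-345 + x)*(-127 + x) (r(x) = (x - 127)*(x - 345) = (-127 + x)*(-345 + x) = (-345 + x)*(-127 + x))
r(40*(-7)) - Z = (43815 + (40*(-7))² - 18880*(-7)) - 1*480313 = (43815 + (-280)² - 472*(-280)) - 480313 = (43815 + 78400 + 132160) - 480313 = 254375 - 480313 = -225938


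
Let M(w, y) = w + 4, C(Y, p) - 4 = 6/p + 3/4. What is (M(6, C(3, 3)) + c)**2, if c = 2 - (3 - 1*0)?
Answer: 81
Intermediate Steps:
C(Y, p) = 19/4 + 6/p (C(Y, p) = 4 + (6/p + 3/4) = 4 + (3/4 + 6/p) = 19/4 + 6/p)
M(w, y) = 4 + w
c = -1 (c = 2 - (3 + 0) = 2 - 1*3 = 2 - 3 = -1)
(M(6, C(3, 3)) + c)**2 = ((4 + 6) - 1)**2 = (10 - 1)**2 = 9**2 = 81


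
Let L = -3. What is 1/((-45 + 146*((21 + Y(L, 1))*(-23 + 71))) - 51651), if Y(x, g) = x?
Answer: 1/74448 ≈ 1.3432e-5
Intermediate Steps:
1/((-45 + 146*((21 + Y(L, 1))*(-23 + 71))) - 51651) = 1/((-45 + 146*((21 - 3)*(-23 + 71))) - 51651) = 1/((-45 + 146*(18*48)) - 51651) = 1/((-45 + 146*864) - 51651) = 1/((-45 + 126144) - 51651) = 1/(126099 - 51651) = 1/74448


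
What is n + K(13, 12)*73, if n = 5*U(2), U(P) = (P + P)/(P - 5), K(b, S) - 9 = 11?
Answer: 4360/3 ≈ 1453.3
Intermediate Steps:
K(b, S) = 20 (K(b, S) = 9 + 11 = 20)
U(P) = 2*P/(-5 + P) (U(P) = (2*P)/(-5 + P) = 2*P/(-5 + P))
n = -20/3 (n = 5*(2*2/(-5 + 2)) = 5*(2*2/(-3)) = 5*(2*2*(-⅓)) = 5*(-4/3) = -20/3 ≈ -6.6667)
n + K(13, 12)*73 = -20/3 + 20*73 = -20/3 + 1460 = 4360/3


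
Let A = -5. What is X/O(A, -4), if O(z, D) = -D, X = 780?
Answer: 195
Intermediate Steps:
X/O(A, -4) = 780/((-1*(-4))) = 780/4 = 780*(¼) = 195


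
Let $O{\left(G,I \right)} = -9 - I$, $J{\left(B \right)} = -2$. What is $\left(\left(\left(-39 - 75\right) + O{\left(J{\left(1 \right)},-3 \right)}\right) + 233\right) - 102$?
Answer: $11$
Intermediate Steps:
$\left(\left(\left(-39 - 75\right) + O{\left(J{\left(1 \right)},-3 \right)}\right) + 233\right) - 102 = \left(\left(\left(-39 - 75\right) - 6\right) + 233\right) - 102 = \left(\left(\left(-39 - 75\right) + \left(-9 + 3\right)\right) + 233\right) - 102 = \left(\left(-114 - 6\right) + 233\right) - 102 = \left(-120 + 233\right) - 102 = 113 - 102 = 11$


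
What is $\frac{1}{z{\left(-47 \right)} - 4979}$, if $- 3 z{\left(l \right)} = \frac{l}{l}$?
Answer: $- \frac{3}{14938} \approx -0.00020083$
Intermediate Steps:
$z{\left(l \right)} = - \frac{1}{3}$ ($z{\left(l \right)} = - \frac{l \frac{1}{l}}{3} = \left(- \frac{1}{3}\right) 1 = - \frac{1}{3}$)
$\frac{1}{z{\left(-47 \right)} - 4979} = \frac{1}{- \frac{1}{3} - 4979} = \frac{1}{- \frac{14938}{3}} = - \frac{3}{14938}$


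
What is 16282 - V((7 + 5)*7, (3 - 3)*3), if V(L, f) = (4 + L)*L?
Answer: 8890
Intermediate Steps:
V(L, f) = L*(4 + L)
16282 - V((7 + 5)*7, (3 - 3)*3) = 16282 - (7 + 5)*7*(4 + (7 + 5)*7) = 16282 - 12*7*(4 + 12*7) = 16282 - 84*(4 + 84) = 16282 - 84*88 = 16282 - 1*7392 = 16282 - 7392 = 8890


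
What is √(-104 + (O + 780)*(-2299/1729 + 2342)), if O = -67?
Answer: 3*√1535475851/91 ≈ 1291.8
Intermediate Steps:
√(-104 + (O + 780)*(-2299/1729 + 2342)) = √(-104 + (-67 + 780)*(-2299/1729 + 2342)) = √(-104 + 713*(-2299*1/1729 + 2342)) = √(-104 + 713*(-121/91 + 2342)) = √(-104 + 713*(213001/91)) = √(-104 + 151869713/91) = √(151860249/91) = 3*√1535475851/91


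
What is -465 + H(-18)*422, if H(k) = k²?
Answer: 136263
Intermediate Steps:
-465 + H(-18)*422 = -465 + (-18)²*422 = -465 + 324*422 = -465 + 136728 = 136263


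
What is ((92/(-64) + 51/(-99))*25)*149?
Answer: -3840475/528 ≈ -7273.6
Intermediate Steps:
((92/(-64) + 51/(-99))*25)*149 = ((92*(-1/64) + 51*(-1/99))*25)*149 = ((-23/16 - 17/33)*25)*149 = -1031/528*25*149 = -25775/528*149 = -3840475/528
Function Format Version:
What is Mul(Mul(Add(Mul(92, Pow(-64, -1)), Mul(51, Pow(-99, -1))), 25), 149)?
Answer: Rational(-3840475, 528) ≈ -7273.6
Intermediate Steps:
Mul(Mul(Add(Mul(92, Pow(-64, -1)), Mul(51, Pow(-99, -1))), 25), 149) = Mul(Mul(Add(Mul(92, Rational(-1, 64)), Mul(51, Rational(-1, 99))), 25), 149) = Mul(Mul(Add(Rational(-23, 16), Rational(-17, 33)), 25), 149) = Mul(Mul(Rational(-1031, 528), 25), 149) = Mul(Rational(-25775, 528), 149) = Rational(-3840475, 528)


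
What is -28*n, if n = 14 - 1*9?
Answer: -140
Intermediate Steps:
n = 5 (n = 14 - 9 = 5)
-28*n = -28*5 = -140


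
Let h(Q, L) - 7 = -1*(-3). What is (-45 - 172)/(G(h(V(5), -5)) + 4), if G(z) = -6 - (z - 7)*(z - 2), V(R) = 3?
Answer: 217/26 ≈ 8.3462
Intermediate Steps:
h(Q, L) = 10 (h(Q, L) = 7 - 1*(-3) = 7 + 3 = 10)
G(z) = -6 - (-7 + z)*(-2 + z)
(-45 - 172)/(G(h(V(5), -5)) + 4) = (-45 - 172)/((-20 - 1*10² + 9*10) + 4) = -217/((-20 - 1*100 + 90) + 4) = -217/((-20 - 100 + 90) + 4) = -217/(-30 + 4) = -217/(-26) = -217*(-1/26) = 217/26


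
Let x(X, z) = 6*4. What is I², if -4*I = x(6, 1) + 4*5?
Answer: 121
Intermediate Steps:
x(X, z) = 24
I = -11 (I = -(24 + 4*5)/4 = -(24 + 20)/4 = -¼*44 = -11)
I² = (-11)² = 121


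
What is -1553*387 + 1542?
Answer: -599469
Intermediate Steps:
-1553*387 + 1542 = -601011 + 1542 = -599469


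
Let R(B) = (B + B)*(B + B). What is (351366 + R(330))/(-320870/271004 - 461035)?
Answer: -106635466932/62471325005 ≈ -1.7070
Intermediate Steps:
R(B) = 4*B² (R(B) = (2*B)*(2*B) = 4*B²)
(351366 + R(330))/(-320870/271004 - 461035) = (351366 + 4*330²)/(-320870/271004 - 461035) = (351366 + 4*108900)/(-320870*1/271004 - 461035) = (351366 + 435600)/(-160435/135502 - 461035) = 786966/(-62471325005/135502) = 786966*(-135502/62471325005) = -106635466932/62471325005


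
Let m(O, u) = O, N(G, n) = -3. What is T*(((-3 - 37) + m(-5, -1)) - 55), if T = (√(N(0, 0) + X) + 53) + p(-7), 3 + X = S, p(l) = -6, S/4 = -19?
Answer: -4700 - 100*I*√82 ≈ -4700.0 - 905.54*I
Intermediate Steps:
S = -76 (S = 4*(-19) = -76)
X = -79 (X = -3 - 76 = -79)
T = 47 + I*√82 (T = (√(-3 - 79) + 53) - 6 = (√(-82) + 53) - 6 = (I*√82 + 53) - 6 = (53 + I*√82) - 6 = 47 + I*√82 ≈ 47.0 + 9.0554*I)
T*(((-3 - 37) + m(-5, -1)) - 55) = (47 + I*√82)*(((-3 - 37) - 5) - 55) = (47 + I*√82)*((-40 - 5) - 55) = (47 + I*√82)*(-45 - 55) = (47 + I*√82)*(-100) = -4700 - 100*I*√82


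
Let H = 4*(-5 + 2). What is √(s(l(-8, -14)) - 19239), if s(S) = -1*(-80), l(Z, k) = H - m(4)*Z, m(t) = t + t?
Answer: 7*I*√391 ≈ 138.42*I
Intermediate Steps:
m(t) = 2*t
H = -12 (H = 4*(-3) = -12)
l(Z, k) = -12 - 8*Z (l(Z, k) = -12 - 2*4*Z = -12 - 8*Z)
s(S) = 80
√(s(l(-8, -14)) - 19239) = √(80 - 19239) = √(-19159) = 7*I*√391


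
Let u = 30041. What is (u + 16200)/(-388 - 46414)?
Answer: -46241/46802 ≈ -0.98801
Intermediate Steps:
(u + 16200)/(-388 - 46414) = (30041 + 16200)/(-388 - 46414) = 46241/(-46802) = 46241*(-1/46802) = -46241/46802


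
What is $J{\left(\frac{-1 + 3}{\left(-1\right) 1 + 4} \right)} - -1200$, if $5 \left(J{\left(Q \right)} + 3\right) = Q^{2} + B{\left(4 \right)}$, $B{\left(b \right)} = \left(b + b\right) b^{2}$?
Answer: $\frac{55021}{45} \approx 1222.7$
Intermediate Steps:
$B{\left(b \right)} = 2 b^{3}$ ($B{\left(b \right)} = 2 b b^{2} = 2 b^{3}$)
$J{\left(Q \right)} = \frac{113}{5} + \frac{Q^{2}}{5}$ ($J{\left(Q \right)} = -3 + \frac{Q^{2} + 2 \cdot 4^{3}}{5} = -3 + \frac{Q^{2} + 2 \cdot 64}{5} = -3 + \frac{Q^{2} + 128}{5} = -3 + \frac{128 + Q^{2}}{5} = -3 + \left(\frac{128}{5} + \frac{Q^{2}}{5}\right) = \frac{113}{5} + \frac{Q^{2}}{5}$)
$J{\left(\frac{-1 + 3}{\left(-1\right) 1 + 4} \right)} - -1200 = \left(\frac{113}{5} + \frac{\left(\frac{-1 + 3}{\left(-1\right) 1 + 4}\right)^{2}}{5}\right) - -1200 = \left(\frac{113}{5} + \frac{\left(\frac{2}{-1 + 4}\right)^{2}}{5}\right) + 1200 = \left(\frac{113}{5} + \frac{\left(\frac{2}{3}\right)^{2}}{5}\right) + 1200 = \left(\frac{113}{5} + \frac{1}{5} \cdot \frac{4}{9}\right) + 1200 = \left(\frac{113}{5} + \frac{4}{45}\right) + 1200 = \frac{1021}{45} + 1200 = \frac{55021}{45}$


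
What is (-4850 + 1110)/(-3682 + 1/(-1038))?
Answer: 352920/347447 ≈ 1.0158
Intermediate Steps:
(-4850 + 1110)/(-3682 + 1/(-1038)) = -3740/(-3682 - 1/1038) = -3740/(-3821917/1038) = -3740*(-1038/3821917) = 352920/347447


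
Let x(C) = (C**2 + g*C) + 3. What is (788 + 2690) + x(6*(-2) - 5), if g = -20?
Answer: 4110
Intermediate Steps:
x(C) = 3 + C**2 - 20*C (x(C) = (C**2 - 20*C) + 3 = 3 + C**2 - 20*C)
(788 + 2690) + x(6*(-2) - 5) = (788 + 2690) + (3 + (6*(-2) - 5)**2 - 20*(6*(-2) - 5)) = 3478 + (3 + (-12 - 5)**2 - 20*(-12 - 5)) = 3478 + (3 + (-17)**2 - 20*(-17)) = 3478 + (3 + 289 + 340) = 3478 + 632 = 4110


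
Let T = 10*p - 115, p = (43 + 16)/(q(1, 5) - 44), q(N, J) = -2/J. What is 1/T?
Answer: -111/14240 ≈ -0.0077949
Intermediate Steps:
p = -295/222 (p = (43 + 16)/(-2/5 - 44) = 59/(-2*⅕ - 44) = 59/(-⅖ - 44) = 59/(-222/5) = 59*(-5/222) = -295/222 ≈ -1.3288)
T = -14240/111 (T = 10*(-295/222) - 115 = -1475/111 - 115 = -14240/111 ≈ -128.29)
1/T = 1/(-14240/111) = -111/14240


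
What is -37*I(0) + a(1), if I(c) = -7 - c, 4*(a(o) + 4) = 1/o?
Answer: 1021/4 ≈ 255.25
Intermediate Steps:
a(o) = -4 + 1/(4*o) (a(o) = -4 + (1/o)/4 = -4 + 1/(4*o))
-37*I(0) + a(1) = -37*(-7 - 1*0) + (-4 + (1/4)/1) = -37*(-7 + 0) + (-4 + (1/4)*1) = -37*(-7) + (-4 + 1/4) = 259 - 15/4 = 1021/4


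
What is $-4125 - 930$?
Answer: $-5055$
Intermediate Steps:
$-4125 - 930 = -5055$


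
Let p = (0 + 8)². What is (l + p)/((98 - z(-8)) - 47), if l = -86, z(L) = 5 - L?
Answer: -11/19 ≈ -0.57895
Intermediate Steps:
p = 64 (p = 8² = 64)
(l + p)/((98 - z(-8)) - 47) = (-86 + 64)/((98 - (5 - 1*(-8))) - 47) = -22/((98 - (5 + 8)) - 47) = -22/((98 - 1*13) - 47) = -22/((98 - 13) - 47) = -22/(85 - 47) = -22/38 = -22*1/38 = -11/19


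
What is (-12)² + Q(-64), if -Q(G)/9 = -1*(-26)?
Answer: -90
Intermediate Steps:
Q(G) = -234 (Q(G) = -(-9)*(-26) = -9*26 = -234)
(-12)² + Q(-64) = (-12)² - 234 = 144 - 234 = -90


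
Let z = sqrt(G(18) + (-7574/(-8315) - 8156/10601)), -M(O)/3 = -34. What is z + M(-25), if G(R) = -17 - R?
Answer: 102 + 199*I*sqrt(6839438318165)/88147315 ≈ 102.0 + 5.9041*I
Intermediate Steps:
M(O) = 102 (M(O) = -3*(-34) = 102)
z = 199*I*sqrt(6839438318165)/88147315 (z = sqrt((-17 - 1*18) + (-7574/(-8315) - 8156/10601)) = sqrt((-17 - 18) + (-7574*(-1/8315) - 8156*1/10601)) = sqrt(-35 + (7574/8315 - 8156/10601)) = sqrt(-35 + 12474834/88147315) = sqrt(-3072681191/88147315) = 199*I*sqrt(6839438318165)/88147315 ≈ 5.9041*I)
z + M(-25) = 199*I*sqrt(6839438318165)/88147315 + 102 = 102 + 199*I*sqrt(6839438318165)/88147315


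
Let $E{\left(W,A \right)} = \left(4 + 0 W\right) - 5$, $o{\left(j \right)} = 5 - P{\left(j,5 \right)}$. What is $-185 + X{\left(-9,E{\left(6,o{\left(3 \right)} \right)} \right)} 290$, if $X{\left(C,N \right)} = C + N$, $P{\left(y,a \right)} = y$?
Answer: $-3085$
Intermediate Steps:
$o{\left(j \right)} = 5 - j$
$E{\left(W,A \right)} = -1$ ($E{\left(W,A \right)} = \left(4 + 0\right) - 5 = 4 - 5 = -1$)
$-185 + X{\left(-9,E{\left(6,o{\left(3 \right)} \right)} \right)} 290 = -185 + \left(-9 - 1\right) 290 = -185 - 2900 = -3085$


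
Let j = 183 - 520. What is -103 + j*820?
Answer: -276443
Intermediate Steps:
j = -337
-103 + j*820 = -103 - 337*820 = -103 - 276340 = -276443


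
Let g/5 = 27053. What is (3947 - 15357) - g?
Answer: -146675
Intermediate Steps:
g = 135265 (g = 5*27053 = 135265)
(3947 - 15357) - g = (3947 - 15357) - 1*135265 = -11410 - 135265 = -146675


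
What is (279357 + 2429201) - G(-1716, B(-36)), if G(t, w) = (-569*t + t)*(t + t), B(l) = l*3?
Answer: 3347837774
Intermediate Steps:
B(l) = 3*l
G(t, w) = -1136*t² (G(t, w) = (-568*t)*(2*t) = -1136*t²)
(279357 + 2429201) - G(-1716, B(-36)) = (279357 + 2429201) - (-1136)*(-1716)² = 2708558 - (-1136)*2944656 = 2708558 - 1*(-3345129216) = 2708558 + 3345129216 = 3347837774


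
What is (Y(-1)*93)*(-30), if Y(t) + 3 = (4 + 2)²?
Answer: -92070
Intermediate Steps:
Y(t) = 33 (Y(t) = -3 + (4 + 2)² = -3 + 6² = -3 + 36 = 33)
(Y(-1)*93)*(-30) = (33*93)*(-30) = 3069*(-30) = -92070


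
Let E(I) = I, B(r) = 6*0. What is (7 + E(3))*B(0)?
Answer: 0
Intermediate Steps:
B(r) = 0
(7 + E(3))*B(0) = (7 + 3)*0 = 10*0 = 0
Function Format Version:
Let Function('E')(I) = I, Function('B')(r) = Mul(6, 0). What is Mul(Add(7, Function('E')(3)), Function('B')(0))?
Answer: 0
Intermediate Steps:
Function('B')(r) = 0
Mul(Add(7, Function('E')(3)), Function('B')(0)) = Mul(Add(7, 3), 0) = Mul(10, 0) = 0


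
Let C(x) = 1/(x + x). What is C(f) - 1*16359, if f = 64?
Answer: -2093951/128 ≈ -16359.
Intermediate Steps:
C(x) = 1/(2*x)
C(f) - 1*16359 = (½)/64 - 1*16359 = (½)*(1/64) - 16359 = 1/128 - 16359 = -2093951/128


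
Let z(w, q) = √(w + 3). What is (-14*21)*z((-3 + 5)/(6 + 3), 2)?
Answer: -98*√29 ≈ -527.75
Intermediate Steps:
z(w, q) = √(3 + w)
(-14*21)*z((-3 + 5)/(6 + 3), 2) = (-14*21)*√(3 + (-3 + 5)/(6 + 3)) = -294*√(3 + 2/9) = -98*√29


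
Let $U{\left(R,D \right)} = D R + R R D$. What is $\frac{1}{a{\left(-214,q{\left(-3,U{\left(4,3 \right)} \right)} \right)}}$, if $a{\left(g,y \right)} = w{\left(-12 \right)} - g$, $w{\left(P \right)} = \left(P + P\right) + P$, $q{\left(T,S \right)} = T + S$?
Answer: $\frac{1}{178} \approx 0.005618$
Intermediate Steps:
$U{\left(R,D \right)} = D R + D R^{2}$ ($U{\left(R,D \right)} = D R + R^{2} D = D R + D R^{2}$)
$q{\left(T,S \right)} = S + T$
$w{\left(P \right)} = 3 P$ ($w{\left(P \right)} = 2 P + P = 3 P$)
$a{\left(g,y \right)} = -36 - g$ ($a{\left(g,y \right)} = 3 \left(-12\right) - g = -36 - g$)
$\frac{1}{a{\left(-214,q{\left(-3,U{\left(4,3 \right)} \right)} \right)}} = \frac{1}{-36 - -214} = \frac{1}{-36 + 214} = \frac{1}{178}$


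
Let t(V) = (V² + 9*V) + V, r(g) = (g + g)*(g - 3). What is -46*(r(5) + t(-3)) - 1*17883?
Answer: -17837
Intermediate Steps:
r(g) = 2*g*(-3 + g) (r(g) = (2*g)*(-3 + g) = 2*g*(-3 + g))
t(V) = V² + 10*V
-46*(r(5) + t(-3)) - 1*17883 = -46*(2*5*(-3 + 5) - 3*(10 - 3)) - 1*17883 = -46*(2*5*2 - 3*7) - 17883 = -46*(20 - 21) - 17883 = -46*(-1) - 17883 = 46 - 17883 = -17837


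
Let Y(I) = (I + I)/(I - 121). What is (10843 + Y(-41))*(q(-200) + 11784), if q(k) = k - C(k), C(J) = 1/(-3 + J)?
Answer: 688475145724/5481 ≈ 1.2561e+8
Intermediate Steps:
Y(I) = 2*I/(-121 + I) (Y(I) = (2*I)/(-121 + I) = 2*I/(-121 + I))
q(k) = k - 1/(-3 + k)
(10843 + Y(-41))*(q(-200) + 11784) = (10843 + 2*(-41)/(-121 - 41))*((-1 - 200*(-3 - 200))/(-3 - 200) + 11784) = (10843 + 2*(-41)/(-162))*((-1 - 200*(-203))/(-203) + 11784) = (10843 + 2*(-41)*(-1/162))*(-(-1 + 40600)/203 + 11784) = (10843 + 41/81)*(-1/203*40599 + 11784) = 878324*(-40599/203 + 11784)/81 = (878324/81)*(2351553/203) = 688475145724/5481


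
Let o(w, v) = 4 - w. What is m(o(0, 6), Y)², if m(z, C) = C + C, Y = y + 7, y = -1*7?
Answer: 0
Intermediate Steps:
y = -7
Y = 0 (Y = -7 + 7 = 0)
m(z, C) = 2*C
m(o(0, 6), Y)² = (2*0)² = 0² = 0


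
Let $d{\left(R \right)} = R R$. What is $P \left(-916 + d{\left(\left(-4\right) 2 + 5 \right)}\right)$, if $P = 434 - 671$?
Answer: $214959$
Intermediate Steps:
$d{\left(R \right)} = R^{2}$
$P = -237$ ($P = 434 - 671 = -237$)
$P \left(-916 + d{\left(\left(-4\right) 2 + 5 \right)}\right) = - 237 \left(-916 + \left(\left(-4\right) 2 + 5\right)^{2}\right) = - 237 \left(-916 + \left(-8 + 5\right)^{2}\right) = - 237 \left(-916 + \left(-3\right)^{2}\right) = - 237 \left(-916 + 9\right) = \left(-237\right) \left(-907\right) = 214959$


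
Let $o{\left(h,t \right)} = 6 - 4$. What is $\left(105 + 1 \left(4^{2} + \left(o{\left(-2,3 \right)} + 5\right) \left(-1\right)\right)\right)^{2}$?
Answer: $12996$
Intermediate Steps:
$o{\left(h,t \right)} = 2$ ($o{\left(h,t \right)} = 6 - 4 = 2$)
$\left(105 + 1 \left(4^{2} + \left(o{\left(-2,3 \right)} + 5\right) \left(-1\right)\right)\right)^{2} = \left(105 + 1 \left(4^{2} + \left(2 + 5\right) \left(-1\right)\right)\right)^{2} = \left(105 + 1 \left(16 + 7 \left(-1\right)\right)\right)^{2} = \left(105 + 1 \left(16 - 7\right)\right)^{2} = \left(105 + 1 \cdot 9\right)^{2} = \left(105 + 9\right)^{2} = 114^{2} = 12996$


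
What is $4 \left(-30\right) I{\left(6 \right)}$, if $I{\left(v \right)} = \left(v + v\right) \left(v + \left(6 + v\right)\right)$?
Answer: $-25920$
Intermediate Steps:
$I{\left(v \right)} = 2 v \left(6 + 2 v\right)$
$4 \left(-30\right) I{\left(6 \right)} = 4 \left(-30\right) 4 \cdot 6 \left(3 + 6\right) = - 120 \cdot 4 \cdot 6 \cdot 9 = \left(-120\right) 216 = -25920$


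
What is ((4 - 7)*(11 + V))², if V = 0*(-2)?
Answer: 1089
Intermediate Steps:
V = 0
((4 - 7)*(11 + V))² = ((4 - 7)*(11 + 0))² = (-3*11)² = (-33)² = 1089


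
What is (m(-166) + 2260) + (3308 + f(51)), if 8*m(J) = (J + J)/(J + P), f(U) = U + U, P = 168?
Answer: 22597/4 ≈ 5649.3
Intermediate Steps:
f(U) = 2*U
m(J) = J/(4*(168 + J)) (m(J) = ((J + J)/(J + 168))/8 = ((2*J)/(168 + J))/8 = (2*J/(168 + J))/8 = J/(4*(168 + J)))
(m(-166) + 2260) + (3308 + f(51)) = ((¼)*(-166)/(168 - 166) + 2260) + (3308 + 2*51) = ((¼)*(-166)/2 + 2260) + (3308 + 102) = ((¼)*(-166)*(½) + 2260) + 3410 = (-83/4 + 2260) + 3410 = 8957/4 + 3410 = 22597/4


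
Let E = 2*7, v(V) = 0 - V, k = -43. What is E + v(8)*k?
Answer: 358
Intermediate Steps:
v(V) = -V
E = 14
E + v(8)*k = 14 - 1*8*(-43) = 14 - 8*(-43) = 14 + 344 = 358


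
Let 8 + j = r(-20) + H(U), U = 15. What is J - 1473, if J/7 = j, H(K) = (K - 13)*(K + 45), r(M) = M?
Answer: -829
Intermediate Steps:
H(K) = (-13 + K)*(45 + K)
j = 92 (j = -8 + (-20 + (-585 + 15² + 32*15)) = -8 + (-20 + (-585 + 225 + 480)) = -8 + (-20 + 120) = -8 + 100 = 92)
J = 644 (J = 7*92 = 644)
J - 1473 = 644 - 1473 = -829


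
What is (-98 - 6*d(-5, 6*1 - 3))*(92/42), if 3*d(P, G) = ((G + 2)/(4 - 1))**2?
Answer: -42872/189 ≈ -226.84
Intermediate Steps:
d(P, G) = (2/3 + G/3)**2/3 (d(P, G) = ((G + 2)/(4 - 1))**2/3 = ((2 + G)/3)**2/3 = ((2 + G)*(1/3))**2/3 = (2/3 + G/3)**2/3)
(-98 - 6*d(-5, 6*1 - 3))*(92/42) = (-98 - 2*(2 + (6*1 - 3))**2/9)*(92/42) = (-98 - 2*(2 + (6 - 3))**2/9)*(92*(1/42)) = (-98 - 2*(2 + 3)**2/9)*(46/21) = (-98 - 2*5**2/9)*(46/21) = (-98 - 2*25/9)*(46/21) = (-98 - 6*25/27)*(46/21) = (-98 - 50/9)*(46/21) = -932/9*46/21 = -42872/189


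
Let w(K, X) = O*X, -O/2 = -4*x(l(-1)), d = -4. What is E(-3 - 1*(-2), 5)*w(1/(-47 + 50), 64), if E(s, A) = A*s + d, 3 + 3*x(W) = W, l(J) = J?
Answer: 6144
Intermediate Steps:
x(W) = -1 + W/3
O = -32/3 (O = -(-8)*(-1 + (⅓)*(-1)) = -(-8)*(-1 - ⅓) = -(-8)*(-4)/3 = -2*16/3 = -32/3 ≈ -10.667)
E(s, A) = -4 + A*s (E(s, A) = A*s - 4 = -4 + A*s)
w(K, X) = -32*X/3
E(-3 - 1*(-2), 5)*w(1/(-47 + 50), 64) = (-4 + 5*(-3 - 1*(-2)))*(-32/3*64) = (-4 + 5*(-3 + 2))*(-2048/3) = (-4 + 5*(-1))*(-2048/3) = (-4 - 5)*(-2048/3) = -9*(-2048/3) = 6144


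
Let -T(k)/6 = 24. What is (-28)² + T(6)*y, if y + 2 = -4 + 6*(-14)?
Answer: 13744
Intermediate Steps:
T(k) = -144 (T(k) = -6*24 = -144)
y = -90 (y = -2 + (-4 + 6*(-14)) = -2 + (-4 - 84) = -2 - 88 = -90)
(-28)² + T(6)*y = (-28)² - 144*(-90) = 784 + 12960 = 13744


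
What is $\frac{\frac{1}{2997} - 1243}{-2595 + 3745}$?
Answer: $- \frac{372527}{344655} \approx -1.0809$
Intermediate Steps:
$\frac{\frac{1}{2997} - 1243}{-2595 + 3745} = \frac{\frac{1}{2997} - 1243}{1150} = \left(- \frac{3725270}{2997}\right) \frac{1}{1150} = - \frac{372527}{344655}$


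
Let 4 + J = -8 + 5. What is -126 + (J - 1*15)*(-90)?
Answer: 1854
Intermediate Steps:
J = -7 (J = -4 + (-8 + 5) = -4 - 3 = -7)
-126 + (J - 1*15)*(-90) = -126 + (-7 - 1*15)*(-90) = -126 + (-7 - 15)*(-90) = -126 - 22*(-90) = -126 + 1980 = 1854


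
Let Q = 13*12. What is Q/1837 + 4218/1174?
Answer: 3965805/1078319 ≈ 3.6778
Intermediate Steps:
Q = 156
Q/1837 + 4218/1174 = 156/1837 + 4218/1174 = 156*(1/1837) + 4218*(1/1174) = 156/1837 + 2109/587 = 3965805/1078319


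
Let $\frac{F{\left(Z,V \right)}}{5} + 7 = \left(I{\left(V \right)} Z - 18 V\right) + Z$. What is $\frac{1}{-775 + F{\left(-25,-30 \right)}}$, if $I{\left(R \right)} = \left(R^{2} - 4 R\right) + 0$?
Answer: $- \frac{1}{125735} \approx -7.9532 \cdot 10^{-6}$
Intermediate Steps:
$I{\left(R \right)} = R^{2} - 4 R$
$F{\left(Z,V \right)} = -35 - 90 V + 5 Z + 5 V Z \left(-4 + V\right)$ ($F{\left(Z,V \right)} = -35 + 5 \left(\left(V \left(-4 + V\right) Z - 18 V\right) + Z\right) = -35 + 5 \left(\left(V Z \left(-4 + V\right) - 18 V\right) + Z\right) = -35 + 5 \left(\left(- 18 V + V Z \left(-4 + V\right)\right) + Z\right) = -35 + 5 \left(Z - 18 V + V Z \left(-4 + V\right)\right) = -35 + \left(- 90 V + 5 Z + 5 V Z \left(-4 + V\right)\right) = -35 - 90 V + 5 Z + 5 V Z \left(-4 + V\right)$)
$\frac{1}{-775 + F{\left(-25,-30 \right)}} = \frac{1}{-775 + \left(-35 - -2700 + 5 \left(-25\right) + 5 \left(-30\right) \left(-25\right) \left(-4 - 30\right)\right)} = \frac{1}{-775 + \left(-35 + 2700 - 125 + 5 \left(-30\right) \left(-25\right) \left(-34\right)\right)} = \frac{1}{-775 - 124960} = \frac{1}{-125735} = - \frac{1}{125735}$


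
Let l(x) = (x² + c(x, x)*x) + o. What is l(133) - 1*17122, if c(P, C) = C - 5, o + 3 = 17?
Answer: 17605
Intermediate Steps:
o = 14 (o = -3 + 17 = 14)
c(P, C) = -5 + C
l(x) = 14 + x² + x*(-5 + x) (l(x) = (x² + (-5 + x)*x) + 14 = (x² + x*(-5 + x)) + 14 = 14 + x² + x*(-5 + x))
l(133) - 1*17122 = (14 + 133² + 133*(-5 + 133)) - 1*17122 = (14 + 17689 + 133*128) - 17122 = (14 + 17689 + 17024) - 17122 = 34727 - 17122 = 17605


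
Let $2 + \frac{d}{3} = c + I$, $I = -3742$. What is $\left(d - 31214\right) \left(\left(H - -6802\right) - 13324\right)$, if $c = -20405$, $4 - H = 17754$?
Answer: $2516059792$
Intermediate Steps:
$H = -17750$ ($H = 4 - 17754 = -17750$)
$d = -72447$ ($d = -6 + 3 \left(-20405 - 3742\right) = -6 + 3 \left(-24147\right) = -6 - 72441 = -72447$)
$\left(d - 31214\right) \left(\left(H - -6802\right) - 13324\right) = \left(-72447 - 31214\right) \left(\left(-17750 - -6802\right) - 13324\right) = - 103661 \left(\left(-17750 + 6802\right) - 13324\right) = - 103661 \left(-10948 - 13324\right) = \left(-103661\right) \left(-24272\right) = 2516059792$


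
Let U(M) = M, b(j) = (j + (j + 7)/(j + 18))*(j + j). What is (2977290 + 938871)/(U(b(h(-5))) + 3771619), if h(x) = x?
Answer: 50910093/49031677 ≈ 1.0383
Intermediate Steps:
b(j) = 2*j*(j + (7 + j)/(18 + j)) (b(j) = (j + (7 + j)/(18 + j))*(2*j) = 2*j*(j + (7 + j)/(18 + j)))
(2977290 + 938871)/(U(b(h(-5))) + 3771619) = (2977290 + 938871)/(2*(-5)*(7 + (-5)² + 19*(-5))/(18 - 5) + 3771619) = 3916161/(2*(-5)*(7 + 25 - 95)/13 + 3771619) = 3916161/(2*(-5)*(1/13)*(-63) + 3771619) = 3916161/(630/13 + 3771619) = 3916161/(49031677/13) = 3916161*(13/49031677) = 50910093/49031677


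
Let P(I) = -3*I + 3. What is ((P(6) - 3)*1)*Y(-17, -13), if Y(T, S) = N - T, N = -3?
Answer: -252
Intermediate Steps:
P(I) = 3 - 3*I
Y(T, S) = -3 - T
((P(6) - 3)*1)*Y(-17, -13) = (((3 - 3*6) - 3)*1)*(-3 - 1*(-17)) = (((3 - 18) - 3)*1)*(-3 + 17) = ((-15 - 3)*1)*14 = -18*1*14 = -18*14 = -252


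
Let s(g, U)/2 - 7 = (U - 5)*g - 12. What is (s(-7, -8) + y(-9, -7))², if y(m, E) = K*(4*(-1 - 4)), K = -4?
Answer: 63504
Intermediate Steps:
s(g, U) = -10 + 2*g*(-5 + U) (s(g, U) = 14 + 2*((U - 5)*g - 12) = 14 + 2*((-5 + U)*g - 12) = 14 + 2*(g*(-5 + U) - 12) = 14 + 2*(-12 + g*(-5 + U)) = 14 + (-24 + 2*g*(-5 + U)) = -10 + 2*g*(-5 + U))
y(m, E) = 80 (y(m, E) = -16*(-1 - 4) = -16*(-5) = -4*(-20) = 80)
(s(-7, -8) + y(-9, -7))² = ((-10 - 10*(-7) + 2*(-8)*(-7)) + 80)² = ((-10 + 70 + 112) + 80)² = (172 + 80)² = 252² = 63504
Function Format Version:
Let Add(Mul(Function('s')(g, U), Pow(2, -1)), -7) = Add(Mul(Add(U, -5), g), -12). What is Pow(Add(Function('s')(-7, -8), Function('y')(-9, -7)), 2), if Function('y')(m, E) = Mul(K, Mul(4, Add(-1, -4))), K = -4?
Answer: 63504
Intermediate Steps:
Function('s')(g, U) = Add(-10, Mul(2, g, Add(-5, U))) (Function('s')(g, U) = Add(14, Mul(2, Add(Mul(Add(U, -5), g), -12))) = Add(14, Mul(2, Add(Mul(Add(-5, U), g), -12))) = Add(14, Mul(2, Add(Mul(g, Add(-5, U)), -12))) = Add(14, Mul(2, Add(-12, Mul(g, Add(-5, U))))) = Add(14, Add(-24, Mul(2, g, Add(-5, U)))) = Add(-10, Mul(2, g, Add(-5, U))))
Function('y')(m, E) = 80 (Function('y')(m, E) = Mul(-4, Mul(4, Add(-1, -4))) = Mul(-4, Mul(4, -5)) = Mul(-4, -20) = 80)
Pow(Add(Function('s')(-7, -8), Function('y')(-9, -7)), 2) = Pow(Add(Add(-10, Mul(-10, -7), Mul(2, -8, -7)), 80), 2) = Pow(Add(Add(-10, 70, 112), 80), 2) = Pow(Add(172, 80), 2) = Pow(252, 2) = 63504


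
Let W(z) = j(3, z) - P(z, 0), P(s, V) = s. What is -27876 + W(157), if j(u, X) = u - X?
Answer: -28187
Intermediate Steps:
W(z) = 3 - 2*z (W(z) = (3 - z) - z = 3 - 2*z)
-27876 + W(157) = -27876 + (3 - 2*157) = -27876 + (3 - 314) = -27876 - 311 = -28187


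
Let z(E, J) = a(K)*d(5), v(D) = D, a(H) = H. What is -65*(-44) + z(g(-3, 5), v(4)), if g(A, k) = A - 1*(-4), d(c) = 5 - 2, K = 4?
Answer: 2872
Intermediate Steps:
d(c) = 3
g(A, k) = 4 + A (g(A, k) = A + 4 = 4 + A)
z(E, J) = 12 (z(E, J) = 4*3 = 12)
-65*(-44) + z(g(-3, 5), v(4)) = -65*(-44) + 12 = 2860 + 12 = 2872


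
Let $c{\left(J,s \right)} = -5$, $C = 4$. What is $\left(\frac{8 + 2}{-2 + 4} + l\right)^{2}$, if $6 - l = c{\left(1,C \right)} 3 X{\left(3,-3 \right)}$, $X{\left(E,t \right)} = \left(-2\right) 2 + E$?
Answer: $16$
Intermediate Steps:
$X{\left(E,t \right)} = -4 + E$
$l = -9$ ($l = 6 - \left(-5\right) 3 \left(-4 + 3\right) = 6 - \left(-15\right) \left(-1\right) = 6 - 15 = -9$)
$\left(\frac{8 + 2}{-2 + 4} + l\right)^{2} = \left(\frac{8 + 2}{-2 + 4} - 9\right)^{2} = \left(\frac{10}{2} - 9\right)^{2} = \left(10 \cdot \frac{1}{2} - 9\right)^{2} = \left(5 - 9\right)^{2} = \left(-4\right)^{2} = 16$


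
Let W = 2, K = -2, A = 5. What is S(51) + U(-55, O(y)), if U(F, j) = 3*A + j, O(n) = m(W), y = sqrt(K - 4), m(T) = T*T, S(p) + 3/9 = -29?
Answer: -31/3 ≈ -10.333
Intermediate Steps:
S(p) = -88/3 (S(p) = -1/3 - 29 = -88/3)
m(T) = T**2
y = I*sqrt(6) (y = sqrt(-2 - 4) = sqrt(-6) = I*sqrt(6) ≈ 2.4495*I)
O(n) = 4 (O(n) = 2**2 = 4)
U(F, j) = 15 + j (U(F, j) = 3*5 + j = 15 + j)
S(51) + U(-55, O(y)) = -88/3 + (15 + 4) = -88/3 + 19 = -31/3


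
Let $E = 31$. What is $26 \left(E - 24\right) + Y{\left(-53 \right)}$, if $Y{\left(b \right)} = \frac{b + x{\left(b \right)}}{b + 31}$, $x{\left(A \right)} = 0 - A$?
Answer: $182$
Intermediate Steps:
$x{\left(A \right)} = - A$
$Y{\left(b \right)} = 0$ ($Y{\left(b \right)} = \frac{b - b}{b + 31} = \frac{0}{31 + b} = 0$)
$26 \left(E - 24\right) + Y{\left(-53 \right)} = 26 \left(31 - 24\right) + 0 = 26 \cdot 7 + 0 = 182 + 0 = 182$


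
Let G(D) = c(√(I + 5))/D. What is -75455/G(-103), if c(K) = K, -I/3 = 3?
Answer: -7771865*I/2 ≈ -3.8859e+6*I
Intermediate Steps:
I = -9 (I = -3*3 = -9)
G(D) = 2*I/D (G(D) = √(-9 + 5)/D = √(-4)/D = (2*I)/D = 2*I/D)
-75455/G(-103) = -75455*103*I/2 = -7771865*I/2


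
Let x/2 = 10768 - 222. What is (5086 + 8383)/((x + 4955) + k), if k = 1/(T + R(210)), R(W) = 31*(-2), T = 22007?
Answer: 295577205/571601416 ≈ 0.51710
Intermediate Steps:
R(W) = -62
x = 21092 (x = 2*(10768 - 222) = 2*10546 = 21092)
k = 1/21945 (k = 1/(22007 - 62) = 1/21945 ≈ 4.5568e-5)
(5086 + 8383)/((x + 4955) + k) = (5086 + 8383)/((21092 + 4955) + 1/21945) = 13469/(26047 + 1/21945) = 13469/(571601416/21945) = 13469*(21945/571601416) = 295577205/571601416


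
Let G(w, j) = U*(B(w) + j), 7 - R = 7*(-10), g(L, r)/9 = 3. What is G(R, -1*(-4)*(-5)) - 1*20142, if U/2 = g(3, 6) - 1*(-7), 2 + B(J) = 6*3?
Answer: -20414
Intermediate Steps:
B(J) = 16 (B(J) = -2 + 6*3 = -2 + 18 = 16)
g(L, r) = 27 (g(L, r) = 9*3 = 27)
U = 68 (U = 2*(27 - 1*(-7)) = 2*(27 + 7) = 2*34 = 68)
R = 77 (R = 7 - 7*(-10) = 7 - 1*(-70) = 7 + 70 = 77)
G(w, j) = 1088 + 68*j (G(w, j) = 68*(16 + j) = 1088 + 68*j)
G(R, -1*(-4)*(-5)) - 1*20142 = (1088 + 68*(-1*(-4)*(-5))) - 1*20142 = (1088 + 68*(4*(-5))) - 20142 = (1088 + 68*(-20)) - 20142 = (1088 - 1360) - 20142 = -272 - 20142 = -20414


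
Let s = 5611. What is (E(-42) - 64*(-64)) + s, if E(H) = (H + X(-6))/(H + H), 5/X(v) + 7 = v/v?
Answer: 4892585/504 ≈ 9707.5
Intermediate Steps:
X(v) = -5/6 (X(v) = 5/(-7 + v/v) = 5/(-7 + 1) = 5/(-6) = 5*(-1/6) = -5/6)
E(H) = (-5/6 + H)/(2*H) (E(H) = (H - 5/6)/(H + H) = (-5/6 + H)/((2*H)) = (-5/6 + H)*(1/(2*H)) = (-5/6 + H)/(2*H))
(E(-42) - 64*(-64)) + s = ((1/12)*(-5 + 6*(-42))/(-42) - 64*(-64)) + 5611 = ((1/12)*(-1/42)*(-5 - 252) + 4096) + 5611 = ((1/12)*(-1/42)*(-257) + 4096) + 5611 = (257/504 + 4096) + 5611 = 2064641/504 + 5611 = 4892585/504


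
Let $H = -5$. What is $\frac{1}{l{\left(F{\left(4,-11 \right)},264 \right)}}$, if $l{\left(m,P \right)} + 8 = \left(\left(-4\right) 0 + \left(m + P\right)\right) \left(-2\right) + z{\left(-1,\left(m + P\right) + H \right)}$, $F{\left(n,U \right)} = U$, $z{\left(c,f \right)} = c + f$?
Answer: $- \frac{1}{267} \approx -0.0037453$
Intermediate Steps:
$l{\left(m,P \right)} = -14 - P - m$ ($l{\left(m,P \right)} = -8 - \left(6 - P - m - \left(\left(-4\right) 0 + \left(m + P\right)\right) \left(-2\right)\right) = -8 - \left(6 - P - m - \left(0 + \left(P + m\right)\right) \left(-2\right)\right) = -8 - \left(6 - P - m - \left(P + m\right) \left(-2\right)\right) = -8 - \left(6 + P + m\right) = -14 - P - m$)
$\frac{1}{l{\left(F{\left(4,-11 \right)},264 \right)}} = \frac{1}{-14 - 264 - -11} = \frac{1}{-14 - 264 + 11} = \frac{1}{-267} = - \frac{1}{267}$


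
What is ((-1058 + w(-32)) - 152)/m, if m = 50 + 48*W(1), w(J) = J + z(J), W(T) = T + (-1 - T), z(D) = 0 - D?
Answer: -605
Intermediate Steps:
z(D) = -D
W(T) = -1
w(J) = 0 (w(J) = J - J = 0)
m = 2 (m = 50 + 48*(-1) = 50 - 48 = 2)
((-1058 + w(-32)) - 152)/m = ((-1058 + 0) - 152)/2 = (-1058 - 152)*(½) = -1210*½ = -605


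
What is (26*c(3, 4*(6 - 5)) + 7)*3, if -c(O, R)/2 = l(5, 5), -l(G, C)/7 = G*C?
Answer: 27321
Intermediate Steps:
l(G, C) = -7*C*G (l(G, C) = -7*G*C = -7*C*G)
c(O, R) = 350 (c(O, R) = -(-14)*5*5 = -2*(-175) = 350)
(26*c(3, 4*(6 - 5)) + 7)*3 = (26*350 + 7)*3 = (9100 + 7)*3 = 9107*3 = 27321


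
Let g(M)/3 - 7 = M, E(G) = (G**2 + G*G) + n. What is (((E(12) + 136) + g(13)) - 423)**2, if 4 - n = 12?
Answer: 2809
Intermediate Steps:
n = -8 (n = 4 - 1*12 = 4 - 12 = -8)
E(G) = -8 + 2*G**2 (E(G) = (G**2 + G*G) - 8 = (G**2 + G**2) - 8 = 2*G**2 - 8 = -8 + 2*G**2)
g(M) = 21 + 3*M
(((E(12) + 136) + g(13)) - 423)**2 = ((((-8 + 2*12**2) + 136) + (21 + 3*13)) - 423)**2 = ((((-8 + 2*144) + 136) + (21 + 39)) - 423)**2 = ((((-8 + 288) + 136) + 60) - 423)**2 = (((280 + 136) + 60) - 423)**2 = ((416 + 60) - 423)**2 = (476 - 423)**2 = 53**2 = 2809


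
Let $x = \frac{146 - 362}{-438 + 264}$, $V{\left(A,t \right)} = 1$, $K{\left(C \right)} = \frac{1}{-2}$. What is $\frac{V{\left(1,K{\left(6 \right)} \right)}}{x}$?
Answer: $\frac{29}{36} \approx 0.80556$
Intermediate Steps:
$K{\left(C \right)} = - \frac{1}{2}$
$x = \frac{36}{29}$ ($x = - \frac{216}{-174} = \left(-216\right) \left(- \frac{1}{174}\right) = \frac{36}{29} \approx 1.2414$)
$\frac{V{\left(1,K{\left(6 \right)} \right)}}{x} = 1 \frac{1}{\frac{36}{29}} = 1 \cdot \frac{29}{36} = \frac{29}{36}$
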